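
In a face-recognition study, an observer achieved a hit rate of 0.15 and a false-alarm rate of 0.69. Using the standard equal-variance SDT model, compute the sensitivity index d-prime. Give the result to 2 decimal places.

d-prime = -1.53

z(H) = -1.0364
z(FA) = 0.4959
d' = z(H) − z(FA) = -1.0364 − 0.4959 = -1.5323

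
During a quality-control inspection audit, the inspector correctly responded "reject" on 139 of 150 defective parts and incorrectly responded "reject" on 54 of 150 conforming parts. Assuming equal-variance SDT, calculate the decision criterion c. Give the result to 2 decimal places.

c = -0.55

H = 139/150 = 0.9267
FA = 54/150 = 0.3600
Φ⁻¹(H) = 1.452
Φ⁻¹(FA) = -0.358
c = −½·[z(H) + z(FA)] = −0.5 × (1.452 + (-0.358)) = -0.547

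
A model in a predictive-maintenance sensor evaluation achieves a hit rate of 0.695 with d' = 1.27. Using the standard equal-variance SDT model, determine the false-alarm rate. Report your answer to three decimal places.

false-alarm rate = 0.224

z(hit rate) = z(0.695) = 0.5101
z(FA) = z(H) − d' = 0.5101 − 1.27 = -0.7599
false-alarm rate = Φ(-0.7599) = 0.2237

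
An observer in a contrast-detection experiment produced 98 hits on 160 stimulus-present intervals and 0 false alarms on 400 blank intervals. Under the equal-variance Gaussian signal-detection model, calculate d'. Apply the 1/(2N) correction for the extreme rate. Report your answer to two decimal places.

The false-alarm rate is 0/400 = 0, so apply the 1/(2N) correction: FA → 1/(2·400) = 0.00125.
z(H) = z(0.61250) = 0.286
z(FA) = z(0.00125) = -3.023
d' = 0.286 − (-3.023) = 3.309

d' = 3.31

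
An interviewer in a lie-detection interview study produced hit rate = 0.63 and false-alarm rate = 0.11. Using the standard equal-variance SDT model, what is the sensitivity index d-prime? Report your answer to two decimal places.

d-prime = 1.56

z(H) = z(0.63) = 0.332
z(FA) = z(0.11) = -1.227
d' = z(H) − z(FA) = 0.332 − (-1.227) = 1.559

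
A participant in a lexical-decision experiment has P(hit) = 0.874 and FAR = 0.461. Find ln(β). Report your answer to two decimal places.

Φ⁻¹(0.874) = 1.146, Φ⁻¹(0.461) = -0.098
ln β = −½·[z(H)² − z(FA)²] = −0.5 × (1.313 − 0.010) = -0.6515

ln β = -0.65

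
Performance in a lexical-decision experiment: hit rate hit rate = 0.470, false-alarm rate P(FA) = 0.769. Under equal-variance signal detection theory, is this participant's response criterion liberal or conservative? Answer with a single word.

z(H) = -0.075, z(FA) = 0.736
c = −½·(z(H) + z(FA)) = -0.3305
c < 0 → liberal criterion (biased toward responding “yes”).

liberal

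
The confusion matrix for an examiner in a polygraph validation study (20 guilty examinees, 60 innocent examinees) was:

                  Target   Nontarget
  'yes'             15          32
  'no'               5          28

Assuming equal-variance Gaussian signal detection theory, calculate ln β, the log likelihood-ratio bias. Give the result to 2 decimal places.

ln β = -0.22

H = 15/20 = 0.7500
FA = 32/60 = 0.5333
Φ⁻¹(H) = Φ⁻¹(0.7500) = 0.674
Φ⁻¹(FA) = Φ⁻¹(0.5333) = 0.084
ln β = −½·[z(H)² − z(FA)²] = −0.5 × (0.454 − 0.007) = -0.2235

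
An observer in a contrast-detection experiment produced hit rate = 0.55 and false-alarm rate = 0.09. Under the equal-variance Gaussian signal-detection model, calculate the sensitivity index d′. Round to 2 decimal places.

z(H) = z(0.55) = 0.126
z(FA) = z(0.09) = -1.341
d' = z(H) − z(FA) = 0.126 − (-1.341) = 1.467

d′ = 1.47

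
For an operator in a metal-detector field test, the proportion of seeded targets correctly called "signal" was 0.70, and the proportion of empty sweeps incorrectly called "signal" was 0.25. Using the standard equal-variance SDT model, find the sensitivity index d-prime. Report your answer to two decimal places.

z(H) = z(0.70) = 0.524
z(FA) = z(0.25) = -0.674
d' = z(H) − z(FA) = 0.524 − (-0.674) = 1.198

d-prime = 1.20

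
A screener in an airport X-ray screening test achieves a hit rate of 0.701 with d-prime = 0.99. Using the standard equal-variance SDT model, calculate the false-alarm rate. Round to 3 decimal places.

z(hit rate) = z(0.701) = 0.5273
z(FA) = z(H) − d' = 0.5273 − 0.99 = -0.4627
false-alarm rate = Φ(-0.4627) = 0.3218

false-alarm rate = 0.322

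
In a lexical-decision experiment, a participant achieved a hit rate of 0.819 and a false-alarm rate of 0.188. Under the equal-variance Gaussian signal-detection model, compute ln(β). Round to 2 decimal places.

z(0.819) = 0.912, z(0.188) = -0.885
ln β = −½·[z(H)² − z(FA)²] = −0.5 × (0.832 − 0.783) = -0.0245

ln β = -0.02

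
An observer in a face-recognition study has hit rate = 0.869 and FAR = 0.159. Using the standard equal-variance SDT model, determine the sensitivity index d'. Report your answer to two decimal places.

z(0.869) = 1.1217, z(0.159) = -0.9986
d' = z(H) − z(FA) = 1.1217 − (-0.9986) = 2.1203

d' = 2.12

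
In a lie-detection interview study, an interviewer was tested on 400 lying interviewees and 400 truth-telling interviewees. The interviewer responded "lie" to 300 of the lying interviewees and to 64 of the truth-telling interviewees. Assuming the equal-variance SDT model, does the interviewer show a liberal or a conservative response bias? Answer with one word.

z(H) = 0.674, z(FA) = -0.994
c = −½·(z(H) + z(FA)) = 0.160
c > 0 → conservative criterion (biased toward responding “no”).

conservative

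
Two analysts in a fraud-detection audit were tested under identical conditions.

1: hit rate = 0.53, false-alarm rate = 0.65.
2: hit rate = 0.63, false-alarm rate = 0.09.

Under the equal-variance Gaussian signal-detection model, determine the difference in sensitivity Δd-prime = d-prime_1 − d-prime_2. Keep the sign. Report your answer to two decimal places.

1: z(0.53) = 0.075, z(0.65) = 0.385, d' = -0.310
2: z(0.63) = 0.332, z(0.09) = -1.341, d' = 1.673
Δd' = d'_1 − d'_2 = -0.310 − 1.673 = -1.983
2 has the higher sensitivity.

Δd-prime = -1.98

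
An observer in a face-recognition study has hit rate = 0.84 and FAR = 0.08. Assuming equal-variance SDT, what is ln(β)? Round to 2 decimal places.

z(H) = z(0.84) = 0.994
z(FA) = z(0.08) = -1.405
ln β = −½·[z(H)² − z(FA)²] = −0.5 × (0.988 − 1.974) = 0.493

ln β = 0.49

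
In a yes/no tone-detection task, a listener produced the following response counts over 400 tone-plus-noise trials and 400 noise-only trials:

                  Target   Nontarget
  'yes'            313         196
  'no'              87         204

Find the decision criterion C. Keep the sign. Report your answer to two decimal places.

C = -0.38

H = 313/400 = 0.7825
FA = 196/400 = 0.4900
z(H) = 0.781
z(FA) = -0.025
c = −½·[z(H) + z(FA)] = −0.5 × (0.781 + (-0.025)) = -0.378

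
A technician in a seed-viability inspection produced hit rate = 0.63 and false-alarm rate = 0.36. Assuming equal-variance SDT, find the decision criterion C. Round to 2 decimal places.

C = 0.01

z(H) = z(0.63) = 0.332
z(FA) = z(0.36) = -0.358
c = −½·[z(H) + z(FA)] = −0.5 × (0.332 + (-0.358)) = 0.013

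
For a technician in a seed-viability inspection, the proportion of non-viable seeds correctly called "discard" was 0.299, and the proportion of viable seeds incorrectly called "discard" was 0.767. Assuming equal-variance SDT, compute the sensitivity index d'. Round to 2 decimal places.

z(H) = -0.5273
z(FA) = 0.7290
d' = z(H) − z(FA) = -0.5273 − 0.7290 = -1.2563

d' = -1.26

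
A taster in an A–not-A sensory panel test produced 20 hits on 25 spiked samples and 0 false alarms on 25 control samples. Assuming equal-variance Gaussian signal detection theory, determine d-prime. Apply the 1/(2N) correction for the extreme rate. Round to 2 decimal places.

The false-alarm rate is 0/25 = 0, so apply the 1/(2N) correction: FA → 1/(2·25) = 0.02000.
z(H) = z(0.80000) = 0.842
z(FA) = z(0.02000) = -2.054
d' = 0.842 − (-2.054) = 2.896

d-prime = 2.90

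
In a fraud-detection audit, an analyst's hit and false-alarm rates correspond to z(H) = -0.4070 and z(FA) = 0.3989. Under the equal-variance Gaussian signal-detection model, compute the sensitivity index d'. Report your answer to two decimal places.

d' = -0.81

d' = z(H) − z(FA) = -0.4070 − 0.3989 = -0.8059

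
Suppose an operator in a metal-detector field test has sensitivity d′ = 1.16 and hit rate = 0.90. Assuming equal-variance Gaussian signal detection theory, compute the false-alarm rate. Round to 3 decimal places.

false-alarm rate = 0.548

z(hit rate) = z(0.90) = 1.2816
z(FA) = z(H) − d' = 1.2816 − 1.16 = 0.1216
false-alarm rate = Φ(0.1216) = 0.5484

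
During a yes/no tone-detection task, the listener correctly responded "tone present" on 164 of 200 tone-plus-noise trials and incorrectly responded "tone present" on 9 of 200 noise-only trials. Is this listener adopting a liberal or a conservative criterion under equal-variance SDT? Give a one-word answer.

z(H) = 0.915, z(FA) = -1.695
c = −½·(z(H) + z(FA)) = 0.390
c > 0 → conservative criterion (biased toward responding “no”).

conservative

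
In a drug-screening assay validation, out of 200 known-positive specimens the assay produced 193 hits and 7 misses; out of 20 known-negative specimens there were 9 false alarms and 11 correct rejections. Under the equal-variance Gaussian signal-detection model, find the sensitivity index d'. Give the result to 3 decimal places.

H = 193/200 = 0.9650
FA = 9/20 = 0.4500
Φ⁻¹(0.9650) = 1.8119, Φ⁻¹(0.4500) = -0.1257
d' = z(H) − z(FA) = 1.8119 − (-0.1257) = 1.9376

d' = 1.938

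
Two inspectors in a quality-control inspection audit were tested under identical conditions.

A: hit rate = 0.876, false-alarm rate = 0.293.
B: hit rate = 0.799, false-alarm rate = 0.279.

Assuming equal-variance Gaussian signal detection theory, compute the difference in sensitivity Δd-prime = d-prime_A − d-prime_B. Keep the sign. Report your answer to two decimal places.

A: z(0.876) = 1.155, z(0.293) = -0.545, d' = 1.700
B: z(0.799) = 0.838, z(0.279) = -0.586, d' = 1.424
Δd' = d'_A − d'_B = 1.700 − 1.424 = 0.276
A has the higher sensitivity.

Δd-prime = 0.28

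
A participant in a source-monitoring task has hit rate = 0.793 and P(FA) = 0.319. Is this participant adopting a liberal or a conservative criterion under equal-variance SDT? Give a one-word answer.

liberal

z(H) = 0.817, z(FA) = -0.470
c = −½·(z(H) + z(FA)) = -0.1735
c < 0 → liberal criterion (biased toward responding “yes”).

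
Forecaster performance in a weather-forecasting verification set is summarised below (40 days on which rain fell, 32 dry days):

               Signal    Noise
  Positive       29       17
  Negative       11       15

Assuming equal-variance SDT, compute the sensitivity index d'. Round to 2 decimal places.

d' = 0.52

H = 29/40 = 0.7250
FA = 17/32 = 0.5312
z(H) = z(0.7250) = 0.598
z(FA) = z(0.5312) = 0.078
d' = z(H) − z(FA) = 0.598 − 0.078 = 0.520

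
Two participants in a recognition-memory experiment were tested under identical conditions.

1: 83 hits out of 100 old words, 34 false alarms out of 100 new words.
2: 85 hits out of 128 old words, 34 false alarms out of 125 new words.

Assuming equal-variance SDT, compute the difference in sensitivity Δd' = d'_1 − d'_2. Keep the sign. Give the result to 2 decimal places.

Δd' = 0.34

1: z(0.8300) = 0.954, z(0.3400) = -0.412, d' = 1.366
2: z(0.6641) = 0.424, z(0.2720) = -0.607, d' = 1.031
Δd' = d'_1 − d'_2 = 1.366 − 1.031 = 0.335
1 has the higher sensitivity.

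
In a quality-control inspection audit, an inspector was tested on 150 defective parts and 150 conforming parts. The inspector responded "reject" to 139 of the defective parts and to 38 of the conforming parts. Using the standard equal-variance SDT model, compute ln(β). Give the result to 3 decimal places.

ln β = -0.833

H = 139/150 = 0.9267
FA = 38/150 = 0.2533
z(0.9267) = 1.4516, z(0.2533) = -0.6641
ln β = −½·[z(H)² − z(FA)²] = −0.5 × (2.1071 − 0.4410) = -0.83305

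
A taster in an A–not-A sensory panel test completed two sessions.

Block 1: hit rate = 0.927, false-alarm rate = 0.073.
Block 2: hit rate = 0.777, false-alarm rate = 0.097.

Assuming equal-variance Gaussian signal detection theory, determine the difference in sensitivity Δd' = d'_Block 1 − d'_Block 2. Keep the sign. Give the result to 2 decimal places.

Block 1: z(0.927) = 1.454, z(0.073) = -1.454, d' = 2.908
Block 2: z(0.777) = 0.762, z(0.097) = -1.299, d' = 2.061
Δd' = d'_Block 1 − d'_Block 2 = 2.908 − 2.061 = 0.847
Block 1 has the higher sensitivity.

Δd' = 0.85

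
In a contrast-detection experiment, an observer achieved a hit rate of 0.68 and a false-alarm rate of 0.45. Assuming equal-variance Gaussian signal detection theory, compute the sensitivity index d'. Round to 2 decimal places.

d' = 0.59

z(0.68) = 0.4677, z(0.45) = -0.1257
d' = z(H) − z(FA) = 0.4677 − (-0.1257) = 0.5934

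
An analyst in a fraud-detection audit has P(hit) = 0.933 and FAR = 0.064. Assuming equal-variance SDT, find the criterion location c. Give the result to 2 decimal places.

Φ⁻¹(0.933) = 1.499, Φ⁻¹(0.064) = -1.522
c = −½·[z(H) + z(FA)] = −0.5 × (1.499 + (-1.522)) = 0.0115

c = 0.01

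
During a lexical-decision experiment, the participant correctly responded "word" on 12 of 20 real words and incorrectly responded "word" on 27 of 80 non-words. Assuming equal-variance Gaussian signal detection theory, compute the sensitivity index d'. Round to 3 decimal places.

H = 12/20 = 0.6000
FA = 27/80 = 0.3375
z(H) = 0.2533
z(FA) = -0.4193
d' = z(H) − z(FA) = 0.2533 − (-0.4193) = 0.6726

d' = 0.673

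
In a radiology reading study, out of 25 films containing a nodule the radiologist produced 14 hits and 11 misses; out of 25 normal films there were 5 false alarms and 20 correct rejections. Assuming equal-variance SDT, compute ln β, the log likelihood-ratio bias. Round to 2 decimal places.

H = 14/25 = 0.5600
FA = 5/25 = 0.2000
z(H) = z(0.5600) = 0.151
z(FA) = z(0.2000) = -0.842
ln β = −½·[z(H)² − z(FA)²] = −0.5 × (0.023 − 0.709) = 0.343

ln β = 0.34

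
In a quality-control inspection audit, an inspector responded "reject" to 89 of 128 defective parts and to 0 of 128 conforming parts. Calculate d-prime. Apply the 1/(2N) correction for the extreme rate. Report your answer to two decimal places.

d-prime = 3.17

The false-alarm rate is 0/128 = 0, so apply the 1/(2N) correction: FA → 1/(2·128) = 0.00391.
z(H) = z(0.69531) = 0.511
z(FA) = z(0.00391) = -2.660
d' = 0.511 − (-2.660) = 3.171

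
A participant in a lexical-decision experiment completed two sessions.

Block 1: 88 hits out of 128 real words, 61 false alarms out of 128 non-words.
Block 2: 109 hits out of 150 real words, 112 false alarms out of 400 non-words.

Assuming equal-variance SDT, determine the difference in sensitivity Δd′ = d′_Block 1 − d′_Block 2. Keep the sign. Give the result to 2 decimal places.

Δd′ = -0.64

Block 1: z(0.6875) = 0.489, z(0.4766) = -0.059, d' = 0.548
Block 2: z(0.7267) = 0.603, z(0.2800) = -0.583, d' = 1.186
Δd' = d'_Block 1 − d'_Block 2 = 0.548 − 1.186 = -0.638
Block 2 has the higher sensitivity.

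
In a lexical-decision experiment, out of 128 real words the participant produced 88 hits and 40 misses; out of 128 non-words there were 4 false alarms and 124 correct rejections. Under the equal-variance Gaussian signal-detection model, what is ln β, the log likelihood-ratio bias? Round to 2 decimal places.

ln β = 1.62

H = 88/128 = 0.6875
FA = 4/128 = 0.0312
Φ⁻¹(0.6875) = 0.489, Φ⁻¹(0.0312) = -1.863
ln β = −½·[z(H)² − z(FA)²] = −0.5 × (0.239 − 3.471) = 1.616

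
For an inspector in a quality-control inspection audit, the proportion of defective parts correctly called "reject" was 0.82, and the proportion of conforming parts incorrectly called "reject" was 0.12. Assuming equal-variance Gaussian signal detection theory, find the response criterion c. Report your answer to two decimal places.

c = 0.13

z(0.82) = 0.915, z(0.12) = -1.175
c = −½·[z(H) + z(FA)] = −0.5 × (0.915 + (-1.175)) = 0.130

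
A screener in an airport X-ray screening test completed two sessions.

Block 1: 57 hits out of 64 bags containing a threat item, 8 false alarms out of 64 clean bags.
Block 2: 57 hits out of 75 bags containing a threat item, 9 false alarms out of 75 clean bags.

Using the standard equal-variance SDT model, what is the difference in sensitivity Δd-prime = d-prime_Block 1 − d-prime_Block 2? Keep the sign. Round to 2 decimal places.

Block 1: z(0.8906) = 1.230, z(0.1250) = -1.150, d' = 2.380
Block 2: z(0.7600) = 0.706, z(0.1200) = -1.175, d' = 1.881
Δd' = d'_Block 1 − d'_Block 2 = 2.380 − 1.881 = 0.499
Block 1 has the higher sensitivity.

Δd-prime = 0.50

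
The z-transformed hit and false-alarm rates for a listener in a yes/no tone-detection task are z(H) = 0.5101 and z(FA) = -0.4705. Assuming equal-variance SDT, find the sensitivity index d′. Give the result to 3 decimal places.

d′ = 0.981

d' = z(H) − z(FA) = 0.5101 − (-0.4705) = 0.9806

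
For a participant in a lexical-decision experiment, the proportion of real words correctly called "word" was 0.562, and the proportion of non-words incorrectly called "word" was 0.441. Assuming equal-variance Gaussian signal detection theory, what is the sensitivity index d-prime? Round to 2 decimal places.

z(H) = 0.156
z(FA) = -0.148
d' = z(H) − z(FA) = 0.156 − (-0.148) = 0.304

d-prime = 0.30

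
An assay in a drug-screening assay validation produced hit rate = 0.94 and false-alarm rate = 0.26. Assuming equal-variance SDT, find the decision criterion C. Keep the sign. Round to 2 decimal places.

C = -0.46

z(0.94) = 1.555, z(0.26) = -0.643
c = −½·[z(H) + z(FA)] = −0.5 × (1.555 + (-0.643)) = -0.456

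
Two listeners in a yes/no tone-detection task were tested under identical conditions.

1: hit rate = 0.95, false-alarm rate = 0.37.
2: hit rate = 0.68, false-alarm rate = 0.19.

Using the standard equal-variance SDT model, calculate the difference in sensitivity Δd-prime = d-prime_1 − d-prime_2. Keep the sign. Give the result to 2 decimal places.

Δd-prime = 0.63

1: z(0.95) = 1.645, z(0.37) = -0.332, d' = 1.977
2: z(0.68) = 0.468, z(0.19) = -0.878, d' = 1.346
Δd' = d'_1 − d'_2 = 1.977 − 1.346 = 0.631
1 has the higher sensitivity.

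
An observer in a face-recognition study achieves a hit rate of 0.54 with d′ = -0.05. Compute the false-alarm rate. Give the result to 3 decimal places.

false-alarm rate = 0.560

z(hit rate) = z(0.54) = 0.1004
z(FA) = z(H) − d' = 0.1004 − (-0.05) = 0.1504
false-alarm rate = Φ(0.1504) = 0.5598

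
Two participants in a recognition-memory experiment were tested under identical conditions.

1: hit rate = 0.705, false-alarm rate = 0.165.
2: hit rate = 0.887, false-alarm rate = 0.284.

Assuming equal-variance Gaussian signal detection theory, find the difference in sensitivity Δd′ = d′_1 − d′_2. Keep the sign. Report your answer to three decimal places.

1: z(0.705) = 0.5388, z(0.165) = -0.9741, d' = 1.5129
2: z(0.887) = 1.2107, z(0.284) = -0.5710, d' = 1.7817
Δd' = d'_1 − d'_2 = 1.5129 − 1.7817 = -0.2688
2 has the higher sensitivity.

Δd′ = -0.269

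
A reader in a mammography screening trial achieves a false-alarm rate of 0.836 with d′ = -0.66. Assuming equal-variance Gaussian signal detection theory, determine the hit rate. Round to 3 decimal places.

z(false-alarm rate) = z(0.836) = 0.9782
z(H) = z(FA) + d' = 0.9782 + (-0.66) = 0.3182
hit rate = Φ(0.3182) = 0.6248

hit rate = 0.625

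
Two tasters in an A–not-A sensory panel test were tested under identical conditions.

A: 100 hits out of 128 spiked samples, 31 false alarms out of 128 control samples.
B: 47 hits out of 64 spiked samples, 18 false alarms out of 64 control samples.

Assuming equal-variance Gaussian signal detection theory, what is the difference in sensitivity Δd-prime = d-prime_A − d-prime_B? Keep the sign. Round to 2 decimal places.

Δd-prime = 0.27

A: z(0.7812) = 0.776, z(0.2422) = -0.699, d' = 1.475
B: z(0.7344) = 0.626, z(0.2812) = -0.579, d' = 1.205
Δd' = d'_A − d'_B = 1.475 − 1.205 = 0.270
A has the higher sensitivity.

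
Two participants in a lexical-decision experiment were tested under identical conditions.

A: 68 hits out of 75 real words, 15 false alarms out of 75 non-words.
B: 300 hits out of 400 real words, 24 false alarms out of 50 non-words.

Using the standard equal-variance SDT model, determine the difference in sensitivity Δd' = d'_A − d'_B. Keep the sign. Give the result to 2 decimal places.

A: z(0.9067) = 1.321, z(0.2000) = -0.842, d' = 2.163
B: z(0.7500) = 0.674, z(0.4800) = -0.050, d' = 0.724
Δd' = d'_A − d'_B = 2.163 − 0.724 = 1.439
A has the higher sensitivity.

Δd' = 1.44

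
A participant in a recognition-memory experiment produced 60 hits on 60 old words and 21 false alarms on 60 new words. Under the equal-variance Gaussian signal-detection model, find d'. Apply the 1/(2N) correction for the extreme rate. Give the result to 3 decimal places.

The hit rate is 60/60 = 1, so apply the 1/(2N) correction: H → 1 − 1/(2·60) = 0.99167.
z(H) = z(0.99167) = 2.3941
z(FA) = z(0.35000) = -0.3853
d' = 2.3941 − (-0.3853) = 2.7794

d' = 2.779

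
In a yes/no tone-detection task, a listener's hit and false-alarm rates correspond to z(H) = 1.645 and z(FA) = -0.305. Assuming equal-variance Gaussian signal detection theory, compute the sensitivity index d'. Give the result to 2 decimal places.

d' = z(H) − z(FA) = 1.645 − (-0.305) = 1.950

d' = 1.95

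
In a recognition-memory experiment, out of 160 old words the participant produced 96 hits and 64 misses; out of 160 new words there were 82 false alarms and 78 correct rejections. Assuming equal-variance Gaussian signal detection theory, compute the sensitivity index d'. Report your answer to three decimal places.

H = 96/160 = 0.6000
FA = 82/160 = 0.5125
z(0.6000) = 0.2533, z(0.5125) = 0.0313
d' = z(H) − z(FA) = 0.2533 − 0.0313 = 0.2220

d' = 0.222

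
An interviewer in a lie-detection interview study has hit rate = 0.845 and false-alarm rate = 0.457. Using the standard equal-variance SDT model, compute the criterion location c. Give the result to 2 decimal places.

c = -0.45

z(H) = z(0.845) = 1.0152
z(FA) = z(0.457) = -0.1080
c = −½·[z(H) + z(FA)] = −0.5 × (1.0152 + (-0.1080)) = -0.4536
c < 0: the interviewer has a liberal response bias.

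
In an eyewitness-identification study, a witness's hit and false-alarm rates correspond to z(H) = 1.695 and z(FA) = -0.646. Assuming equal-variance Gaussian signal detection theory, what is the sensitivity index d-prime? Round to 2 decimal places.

d-prime = 2.34

d' = z(H) − z(FA) = 1.695 − (-0.646) = 2.341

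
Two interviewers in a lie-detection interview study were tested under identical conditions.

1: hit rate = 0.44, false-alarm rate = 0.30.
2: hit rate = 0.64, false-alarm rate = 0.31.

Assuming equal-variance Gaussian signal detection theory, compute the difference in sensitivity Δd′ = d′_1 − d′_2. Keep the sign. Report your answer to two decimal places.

1: z(0.44) = -0.151, z(0.30) = -0.524, d' = 0.373
2: z(0.64) = 0.358, z(0.31) = -0.496, d' = 0.854
Δd' = d'_1 − d'_2 = 0.373 − 0.854 = -0.481
2 has the higher sensitivity.

Δd′ = -0.48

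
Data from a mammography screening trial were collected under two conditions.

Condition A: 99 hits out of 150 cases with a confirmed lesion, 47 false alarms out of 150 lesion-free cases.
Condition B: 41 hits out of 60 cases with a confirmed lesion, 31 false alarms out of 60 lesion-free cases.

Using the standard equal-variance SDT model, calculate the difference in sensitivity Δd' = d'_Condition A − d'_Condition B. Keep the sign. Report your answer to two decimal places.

Condition A: z(0.6600) = 0.412, z(0.3133) = -0.487, d' = 0.899
Condition B: z(0.6833) = 0.477, z(0.5167) = 0.042, d' = 0.435
Δd' = d'_Condition A − d'_Condition B = 0.899 − 0.435 = 0.464
Condition A has the higher sensitivity.

Δd' = 0.46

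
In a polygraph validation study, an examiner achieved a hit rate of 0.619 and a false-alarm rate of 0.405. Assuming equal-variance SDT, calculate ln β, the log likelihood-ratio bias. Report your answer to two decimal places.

ln β = -0.02

Φ⁻¹(0.619) = 0.303, Φ⁻¹(0.405) = -0.240
ln β = −½·[z(H)² − z(FA)²] = −0.5 × (0.092 − 0.058) = -0.017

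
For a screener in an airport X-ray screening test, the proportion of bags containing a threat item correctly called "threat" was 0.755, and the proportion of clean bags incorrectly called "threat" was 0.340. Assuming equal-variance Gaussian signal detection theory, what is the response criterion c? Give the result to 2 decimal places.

c = -0.14

Φ⁻¹(H) = Φ⁻¹(0.755) = 0.690
Φ⁻¹(FA) = Φ⁻¹(0.340) = -0.412
c = −½·[z(H) + z(FA)] = −0.5 × (0.690 + (-0.412)) = -0.139
c < 0: the screener has a liberal response bias.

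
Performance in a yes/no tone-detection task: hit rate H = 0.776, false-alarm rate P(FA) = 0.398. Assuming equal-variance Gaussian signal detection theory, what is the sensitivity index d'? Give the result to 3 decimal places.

z(0.776) = 0.7588, z(0.398) = -0.2585
d' = z(H) − z(FA) = 0.7588 − (-0.2585) = 1.0173

d' = 1.017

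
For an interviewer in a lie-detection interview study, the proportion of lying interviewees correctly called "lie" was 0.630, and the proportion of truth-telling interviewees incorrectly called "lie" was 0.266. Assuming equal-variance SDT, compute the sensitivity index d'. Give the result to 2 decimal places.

z(H) = 0.332
z(FA) = -0.625
d' = z(H) − z(FA) = 0.332 − (-0.625) = 0.957

d' = 0.96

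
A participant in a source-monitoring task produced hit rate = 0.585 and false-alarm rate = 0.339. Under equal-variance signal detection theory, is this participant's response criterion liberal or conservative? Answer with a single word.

conservative

z(H) = 0.215, z(FA) = -0.415
c = −½·(z(H) + z(FA)) = 0.100
c > 0 → conservative criterion (biased toward responding “no”).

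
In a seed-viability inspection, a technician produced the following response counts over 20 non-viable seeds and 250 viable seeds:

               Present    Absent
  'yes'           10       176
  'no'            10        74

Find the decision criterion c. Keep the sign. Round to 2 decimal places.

c = -0.27

H = 10/20 = 0.5000
FA = 176/250 = 0.7040
z(H) = 0.000
z(FA) = 0.536
c = −½·[z(H) + z(FA)] = −0.5 × (0.000 + 0.536) = -0.268
c < 0: the technician has a liberal response bias.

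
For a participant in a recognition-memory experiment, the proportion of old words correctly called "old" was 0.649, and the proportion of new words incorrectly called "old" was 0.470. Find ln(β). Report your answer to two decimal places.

z(0.649) = 0.383, z(0.470) = -0.075
ln β = −½·[z(H)² − z(FA)²] = −0.5 × (0.147 − 0.006) = -0.0705

ln β = -0.07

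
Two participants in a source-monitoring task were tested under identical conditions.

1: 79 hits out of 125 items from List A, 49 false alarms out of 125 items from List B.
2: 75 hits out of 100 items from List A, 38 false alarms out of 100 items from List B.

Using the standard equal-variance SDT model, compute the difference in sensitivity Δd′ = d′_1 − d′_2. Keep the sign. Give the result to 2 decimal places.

Δd′ = -0.37

1: z(0.6320) = 0.337, z(0.3920) = -0.274, d' = 0.611
2: z(0.7500) = 0.674, z(0.3800) = -0.305, d' = 0.979
Δd' = d'_1 − d'_2 = 0.611 − 0.979 = -0.368
2 has the higher sensitivity.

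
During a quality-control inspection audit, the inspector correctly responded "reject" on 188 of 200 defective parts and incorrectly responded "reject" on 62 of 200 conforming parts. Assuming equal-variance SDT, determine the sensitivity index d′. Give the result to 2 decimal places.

H = 188/200 = 0.9400
FA = 62/200 = 0.3100
Φ⁻¹(0.9400) = 1.555, Φ⁻¹(0.3100) = -0.496
d' = z(H) − z(FA) = 1.555 − (-0.496) = 2.051

d′ = 2.05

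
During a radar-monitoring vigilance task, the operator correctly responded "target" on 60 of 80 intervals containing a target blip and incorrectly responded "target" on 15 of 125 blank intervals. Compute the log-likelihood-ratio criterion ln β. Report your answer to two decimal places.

H = 60/80 = 0.7500
FA = 15/125 = 0.1200
z(H) = z(0.7500) = 0.674
z(FA) = z(0.1200) = -1.175
ln β = −½·[z(H)² − z(FA)²] = −0.5 × (0.454 − 1.381) = 0.4635

ln β = 0.46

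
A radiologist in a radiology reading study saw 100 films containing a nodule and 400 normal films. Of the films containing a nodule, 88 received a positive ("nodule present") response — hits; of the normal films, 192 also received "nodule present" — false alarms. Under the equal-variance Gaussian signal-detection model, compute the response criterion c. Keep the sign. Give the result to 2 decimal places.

H = 88/100 = 0.8800
FA = 192/400 = 0.4800
z(H) = z(0.8800) = 1.175
z(FA) = z(0.4800) = -0.050
c = −½·[z(H) + z(FA)] = −0.5 × (1.175 + (-0.050)) = -0.5625
c < 0: the radiologist has a liberal response bias.

c = -0.56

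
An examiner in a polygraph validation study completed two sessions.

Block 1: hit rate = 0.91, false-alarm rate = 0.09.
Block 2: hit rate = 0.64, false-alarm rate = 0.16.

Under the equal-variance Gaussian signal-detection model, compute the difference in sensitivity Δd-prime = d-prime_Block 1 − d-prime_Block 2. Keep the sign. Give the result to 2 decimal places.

Block 1: z(0.91) = 1.341, z(0.09) = -1.341, d' = 2.682
Block 2: z(0.64) = 0.358, z(0.16) = -0.994, d' = 1.352
Δd' = d'_Block 1 − d'_Block 2 = 2.682 − 1.352 = 1.330
Block 1 has the higher sensitivity.

Δd-prime = 1.33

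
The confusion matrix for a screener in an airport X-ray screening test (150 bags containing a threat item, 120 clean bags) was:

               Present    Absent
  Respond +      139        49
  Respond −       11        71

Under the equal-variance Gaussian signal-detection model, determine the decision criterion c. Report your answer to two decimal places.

H = 139/150 = 0.9267
FA = 49/120 = 0.4083
z(H) = 1.4516
z(FA) = -0.2319
c = −½·[z(H) + z(FA)] = −0.5 × (1.4516 + (-0.2319)) = -0.60985

c = -0.61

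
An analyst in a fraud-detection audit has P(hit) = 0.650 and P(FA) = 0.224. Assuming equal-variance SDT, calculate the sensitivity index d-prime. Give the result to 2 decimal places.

Φ⁻¹(H) = 0.385
Φ⁻¹(FA) = -0.759
d' = z(H) − z(FA) = 0.385 − (-0.759) = 1.144

d-prime = 1.14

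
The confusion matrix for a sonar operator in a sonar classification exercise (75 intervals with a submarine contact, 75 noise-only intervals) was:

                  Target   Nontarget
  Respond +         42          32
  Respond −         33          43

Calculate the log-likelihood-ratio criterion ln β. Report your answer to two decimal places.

ln β = 0.01

H = 42/75 = 0.5600
FA = 32/75 = 0.4267
z(0.5600) = 0.151, z(0.4267) = -0.185
ln β = −½·[z(H)² − z(FA)²] = −0.5 × (0.023 − 0.034) = 0.0055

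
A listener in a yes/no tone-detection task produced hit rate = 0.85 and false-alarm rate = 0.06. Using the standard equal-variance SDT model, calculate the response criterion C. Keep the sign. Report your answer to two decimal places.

z(H) = z(0.85) = 1.036
z(FA) = z(0.06) = -1.555
c = −½·[z(H) + z(FA)] = −0.5 × (1.036 + (-1.555)) = 0.2595
c > 0: the listener has a conservative response bias.

C = 0.26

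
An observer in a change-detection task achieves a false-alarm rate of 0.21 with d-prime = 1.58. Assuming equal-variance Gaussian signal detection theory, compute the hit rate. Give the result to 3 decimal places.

z(false-alarm rate) = z(0.21) = -0.8064
z(H) = z(FA) + d' = -0.8064 + 1.58 = 0.7736
hit rate = Φ(0.7736) = 0.7804

hit rate = 0.780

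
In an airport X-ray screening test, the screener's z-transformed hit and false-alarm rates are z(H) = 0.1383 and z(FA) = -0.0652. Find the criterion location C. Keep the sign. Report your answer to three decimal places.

c = −½·[z(H) + z(FA)] = −½·(0.1383 + (-0.0652)) = -0.03655

C = -0.037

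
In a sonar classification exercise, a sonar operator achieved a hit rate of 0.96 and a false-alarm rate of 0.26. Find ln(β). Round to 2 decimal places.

Φ⁻¹(H) = Φ⁻¹(0.96) = 1.751
Φ⁻¹(FA) = Φ⁻¹(0.26) = -0.643
ln β = −½·[z(H)² − z(FA)²] = −0.5 × (3.066 − 0.413) = -1.3265

ln β = -1.33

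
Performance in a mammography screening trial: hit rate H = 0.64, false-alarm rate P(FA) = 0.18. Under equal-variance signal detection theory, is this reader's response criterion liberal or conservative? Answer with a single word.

z(H) = 0.358, z(FA) = -0.915
c = −½·(z(H) + z(FA)) = 0.2785
c > 0 → conservative criterion (biased toward responding “no”).

conservative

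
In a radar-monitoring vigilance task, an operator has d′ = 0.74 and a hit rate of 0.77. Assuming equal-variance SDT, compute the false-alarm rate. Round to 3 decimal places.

z(hit rate) = z(0.77) = 0.7388
z(FA) = z(H) − d' = 0.7388 − 0.74 = -0.0012
false-alarm rate = Φ(-0.0012) = 0.4995

false-alarm rate = 0.500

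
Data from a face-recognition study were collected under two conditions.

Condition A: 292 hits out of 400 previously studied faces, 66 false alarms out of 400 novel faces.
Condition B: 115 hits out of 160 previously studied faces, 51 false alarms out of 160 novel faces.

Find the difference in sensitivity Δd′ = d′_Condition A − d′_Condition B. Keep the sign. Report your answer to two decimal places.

Δd′ = 0.54

Condition A: z(0.7300) = 0.613, z(0.1650) = -0.974, d' = 1.587
Condition B: z(0.7188) = 0.579, z(0.3187) = -0.471, d' = 1.050
Δd' = d'_Condition A − d'_Condition B = 1.587 − 1.050 = 0.537
Condition A has the higher sensitivity.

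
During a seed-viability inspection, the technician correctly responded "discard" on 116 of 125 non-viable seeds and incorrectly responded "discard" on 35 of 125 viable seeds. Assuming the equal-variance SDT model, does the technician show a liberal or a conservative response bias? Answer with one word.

z(H) = 1.461, z(FA) = -0.583
c = −½·(z(H) + z(FA)) = -0.439
c < 0 → liberal criterion (biased toward responding “yes”).

liberal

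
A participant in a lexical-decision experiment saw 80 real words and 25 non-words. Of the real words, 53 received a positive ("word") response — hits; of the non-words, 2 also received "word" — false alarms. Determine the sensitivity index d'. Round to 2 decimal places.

H = 53/80 = 0.6625
FA = 2/25 = 0.0800
z(H) = z(0.6625) = 0.419
z(FA) = z(0.0800) = -1.405
d' = z(H) − z(FA) = 0.419 − (-1.405) = 1.824

d' = 1.82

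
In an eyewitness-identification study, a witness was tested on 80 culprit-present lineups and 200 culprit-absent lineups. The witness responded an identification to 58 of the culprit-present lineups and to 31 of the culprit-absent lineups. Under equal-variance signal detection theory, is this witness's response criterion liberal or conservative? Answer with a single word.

z(H) = 0.598, z(FA) = -1.015
c = −½·(z(H) + z(FA)) = 0.2085
c > 0 → conservative criterion (biased toward responding “no”).

conservative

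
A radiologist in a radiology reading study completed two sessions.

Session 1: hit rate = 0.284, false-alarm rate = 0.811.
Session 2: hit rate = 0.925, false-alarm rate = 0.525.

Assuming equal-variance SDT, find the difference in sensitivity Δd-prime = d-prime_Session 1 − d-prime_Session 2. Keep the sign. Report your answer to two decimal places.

Session 1: z(0.284) = -0.571, z(0.811) = 0.882, d' = -1.453
Session 2: z(0.925) = 1.440, z(0.525) = 0.063, d' = 1.377
Δd' = d'_Session 1 − d'_Session 2 = -1.453 − 1.377 = -2.830
Session 2 has the higher sensitivity.

Δd-prime = -2.83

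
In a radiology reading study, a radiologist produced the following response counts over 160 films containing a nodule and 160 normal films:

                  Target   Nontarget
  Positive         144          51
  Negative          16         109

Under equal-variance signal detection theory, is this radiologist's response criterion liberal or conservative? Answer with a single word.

z(H) = 1.282, z(FA) = -0.471
c = −½·(z(H) + z(FA)) = -0.4055
c < 0 → liberal criterion (biased toward responding “yes”).

liberal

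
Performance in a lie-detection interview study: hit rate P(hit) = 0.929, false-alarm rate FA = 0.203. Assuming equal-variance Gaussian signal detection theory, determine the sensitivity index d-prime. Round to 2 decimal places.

d-prime = 2.30

z(H) = 1.468
z(FA) = -0.831
d' = z(H) − z(FA) = 1.468 − (-0.831) = 2.299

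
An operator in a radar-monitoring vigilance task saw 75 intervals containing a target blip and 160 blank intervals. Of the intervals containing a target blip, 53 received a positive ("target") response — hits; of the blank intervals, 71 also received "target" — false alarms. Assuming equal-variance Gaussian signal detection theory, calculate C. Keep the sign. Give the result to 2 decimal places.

H = 53/75 = 0.7067
FA = 71/160 = 0.4437
z(H) = 0.544
z(FA) = -0.142
c = −½·[z(H) + z(FA)] = −0.5 × (0.544 + (-0.142)) = -0.201

C = -0.20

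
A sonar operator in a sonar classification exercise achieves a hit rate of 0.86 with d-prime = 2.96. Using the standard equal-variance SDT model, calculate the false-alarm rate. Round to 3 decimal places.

z(hit rate) = z(0.86) = 1.0803
z(FA) = z(H) − d' = 1.0803 − 2.96 = -1.8797
false-alarm rate = Φ(-1.8797) = 0.0301

false-alarm rate = 0.030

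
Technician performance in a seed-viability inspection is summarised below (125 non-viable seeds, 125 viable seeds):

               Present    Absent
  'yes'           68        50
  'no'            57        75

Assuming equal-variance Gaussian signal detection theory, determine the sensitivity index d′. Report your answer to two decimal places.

d′ = 0.36

H = 68/125 = 0.5440
FA = 50/125 = 0.4000
Φ⁻¹(0.5440) = 0.111, Φ⁻¹(0.4000) = -0.253
d' = z(H) − z(FA) = 0.111 − (-0.253) = 0.364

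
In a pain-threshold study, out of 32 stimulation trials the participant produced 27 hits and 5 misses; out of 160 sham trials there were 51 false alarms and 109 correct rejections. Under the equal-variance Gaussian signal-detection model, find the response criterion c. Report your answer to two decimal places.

c = -0.27

H = 27/32 = 0.8438
FA = 51/160 = 0.3187
z(H) = z(0.8438) = 1.010
z(FA) = z(0.3187) = -0.471
c = −½·[z(H) + z(FA)] = −0.5 × (1.010 + (-0.471)) = -0.2695
c < 0: the participant has a liberal response bias.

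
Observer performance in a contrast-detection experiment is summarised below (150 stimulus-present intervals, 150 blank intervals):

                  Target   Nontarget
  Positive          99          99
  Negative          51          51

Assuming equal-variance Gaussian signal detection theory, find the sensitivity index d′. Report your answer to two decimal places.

H = 99/150 = 0.6600
FA = 99/150 = 0.6600
z(H) = z(0.6600) = 0.412
z(FA) = z(0.6600) = 0.412
d' = z(H) − z(FA) = 0.412 − 0.412 = 0.000

d′ = 0.00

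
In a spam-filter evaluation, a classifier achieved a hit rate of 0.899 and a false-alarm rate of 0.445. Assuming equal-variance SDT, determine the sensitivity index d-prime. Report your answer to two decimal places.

d-prime = 1.41

z(H) = z(0.899) = 1.276
z(FA) = z(0.445) = -0.138
d' = z(H) − z(FA) = 1.276 − (-0.138) = 1.414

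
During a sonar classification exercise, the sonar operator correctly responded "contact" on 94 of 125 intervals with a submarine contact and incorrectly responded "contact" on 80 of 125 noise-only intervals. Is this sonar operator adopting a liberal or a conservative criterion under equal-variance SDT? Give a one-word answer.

z(H) = 0.681, z(FA) = 0.358
c = −½·(z(H) + z(FA)) = -0.5195
c < 0 → liberal criterion (biased toward responding “yes”).

liberal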